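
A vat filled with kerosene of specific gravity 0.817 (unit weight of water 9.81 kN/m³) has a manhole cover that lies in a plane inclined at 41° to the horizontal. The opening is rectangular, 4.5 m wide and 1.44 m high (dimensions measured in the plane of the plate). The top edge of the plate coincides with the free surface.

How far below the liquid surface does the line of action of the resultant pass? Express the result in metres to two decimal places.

h_p = 0.63 m

γ = 0.817 × 9.81 = 8.01477 kN/m³.
Let θ = 41° be the plate's angle to the horizontal; measure y along the incline from where the plane meets the free surface. Vertical depth h = y·sinθ with sinθ = 0.656059.
The centroid lies 1.44/2 = 0.72 m below the top edge, so y_c = 0.72 m and h_c = 0.72 × 0.656059 = 0.472362 m.
A = 4.5 × 1.44 = 6.48 m².
Resultant F = γ·h_c·A = 8.01477 × 0.472362 × 6.48 = 24.5325 kN.
I_c = b·h³/12 = 4.5 × 1.44³/12 = 1.11974 m⁴.
Centre of pressure: y_p = y_c + I_c/(y_c·A) = 0.72 + 1.11974/(0.72 × 6.48) = 0.72 + 0.239999 = 0.959999 m along the plane.
Vertically, h_p = y_p·sinθ = 0.959999 × 0.656059 = 0.629816 m.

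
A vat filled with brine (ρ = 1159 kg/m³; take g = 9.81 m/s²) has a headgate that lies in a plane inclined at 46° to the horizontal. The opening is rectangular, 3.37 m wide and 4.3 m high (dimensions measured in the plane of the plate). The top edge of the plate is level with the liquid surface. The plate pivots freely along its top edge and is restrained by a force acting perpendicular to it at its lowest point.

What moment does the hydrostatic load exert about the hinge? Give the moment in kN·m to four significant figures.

γ = ρg = 1159 × 9.81 / 1000 = 11.36979 kN/m³.
Let θ = 46° be the plate's angle to the horizontal; measure y along the incline from where the plane meets the free surface. Vertical depth h = y·sinθ with sinθ = 0.719340.
The centroid lies 4.3/2 = 2.15 m below the top edge, so y_c = 2.15 m and h_c = 2.15 × 0.719340 = 1.54658 m.
A = 3.37 × 4.3 = 14.491 m².
Resultant F = γ·h_c·A = 11.36979 × 1.54658 × 14.491 = 254.814 kN.
I_c = b·h³/12 = 3.37 × 4.3³/12 = 22.3282 m⁴.
Centre of pressure: y_p = y_c + I_c/(y_c·A) = 2.15 + 22.3282/(2.15 × 14.491) = 2.15 + 0.716666 = 2.86667 m along the plane.
The resultant acts 2.15 + 0.716666 = 2.86667 m (along the plate) below the hinge at the top edge, so the moment about the hinge is M = F × 2.86667 = 254.814 × 2.86667 = 730.468 kN·m.

M ≈ 730.5 kN·m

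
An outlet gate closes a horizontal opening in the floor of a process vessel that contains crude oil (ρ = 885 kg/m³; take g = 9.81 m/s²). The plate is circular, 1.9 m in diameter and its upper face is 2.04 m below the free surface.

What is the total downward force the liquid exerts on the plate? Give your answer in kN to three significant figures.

γ = ρg = 885 × 9.81 / 1000 = 8.68185 kN/m³.
The plate is horizontal, so pressure is uniform at p = γ·h = 8.68185 × 2.04 = 17.711 kN/m².
A = π(0.95)² = 2.83529 m².
F = p·A = 17.711 × 2.83529 = 50.2158 kN.

F ≈ 50.2 kN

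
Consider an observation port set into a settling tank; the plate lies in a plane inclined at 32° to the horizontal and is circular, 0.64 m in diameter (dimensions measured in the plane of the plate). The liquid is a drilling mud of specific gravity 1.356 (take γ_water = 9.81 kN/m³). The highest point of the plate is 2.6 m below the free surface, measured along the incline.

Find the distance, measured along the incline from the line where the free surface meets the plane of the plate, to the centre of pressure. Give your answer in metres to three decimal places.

y_p = 2.929 m

γ = 1.356 × 9.81 = 13.30236 kN/m³.
Let θ = 32° be the plate's angle to the horizontal; measure y along the incline from where the plane meets the free surface. Vertical depth h = y·sinθ with sinθ = 0.529919.
The centroid is at the centre, 0.32 m below the top of the plate, so y_c = 2.6 + 0.32 = 2.92 m and h_c = 2.92 × 0.529919 = 1.54736 m.
A = π(0.32)² = 0.321699 m².
Resultant F = γ·h_c·A = 13.30236 × 1.54736 × 0.321699 = 6.6217 kN.
I_c = πr⁴/4 = π × 0.32⁴/4 = 0.0082355 m⁴.
Centre of pressure: y_p = y_c + I_c/(y_c·A) = 2.92 + 0.0082355/(2.92 × 0.321699) = 2.92 + 0.00876713 = 2.92877 m along the plane.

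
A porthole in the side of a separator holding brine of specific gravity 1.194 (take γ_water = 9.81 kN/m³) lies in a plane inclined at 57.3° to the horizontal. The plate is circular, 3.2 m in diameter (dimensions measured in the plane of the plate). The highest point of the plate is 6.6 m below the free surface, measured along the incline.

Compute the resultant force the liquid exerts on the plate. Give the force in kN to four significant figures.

γ = 1.194 × 9.81 = 11.71314 kN/m³.
Let θ = 57.3° be the plate's angle to the horizontal; measure y along the incline from where the plane meets the free surface. Vertical depth h = y·sinθ with sinθ = 0.841511.
The centroid is at the centre, 1.6 m below the top of the plate, so y_c = 6.6 + 1.6 = 8.2 m and h_c = 8.2 × 0.841511 = 6.90039 m.
A = π(1.6)² = 8.04248 m².
Resultant F = γ·h_c·A = 11.71314 × 6.90039 × 8.04248 = 650.035 kN.

F ≈ 650.0 kN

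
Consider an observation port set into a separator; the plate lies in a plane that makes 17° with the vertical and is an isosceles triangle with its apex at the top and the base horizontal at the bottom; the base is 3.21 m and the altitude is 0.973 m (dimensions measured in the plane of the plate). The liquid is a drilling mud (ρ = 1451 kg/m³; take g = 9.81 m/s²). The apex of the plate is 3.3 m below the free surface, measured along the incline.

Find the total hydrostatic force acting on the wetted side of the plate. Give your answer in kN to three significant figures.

γ = ρg = 1451 × 9.81 / 1000 = 14.23431 kN/m³.
The plate makes 17° with the vertical, i.e. θ = 90° − 17° = 73° to the horizontal. Measuring y along the incline from the free-surface line, vertical depth h = y·sinθ with sinθ = 0.956305.
With the apex up, the centroid sits 2h/3 = 2 × 0.973/3 = 0.648667 m below the apex, so y_c = 3.3 + 0.648667 = 3.94867 m and h_c = 3.94867 × 0.956305 = 3.77613 m.
A = ½ × 3.21 × 0.973 = 1.56166 m².
Resultant F = γ·h_c·A = 14.23431 × 3.77613 × 1.56166 = 83.9402 kN.

F ≈ 83.9 kN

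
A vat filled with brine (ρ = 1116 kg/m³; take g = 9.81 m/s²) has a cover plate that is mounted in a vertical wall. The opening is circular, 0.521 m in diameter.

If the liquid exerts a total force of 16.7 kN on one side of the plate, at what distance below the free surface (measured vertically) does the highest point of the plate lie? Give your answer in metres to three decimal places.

d_top ≈ 6.895 m

γ = ρg = 1116 × 9.81 / 1000 = 10.94796 kN/m³.
A = π(0.2605)² = 0.213189 m².
From F = γ·h_c·A, the centroid depth is h_c = 16.7/(10.94796 × 0.213189) = 7.15515 m.
The centroid is at the centre, 0.2605 m below the top of the plate, so the highest point sits at h_top = 7.15515 − 0.2605 = 6.89465 m below the surface.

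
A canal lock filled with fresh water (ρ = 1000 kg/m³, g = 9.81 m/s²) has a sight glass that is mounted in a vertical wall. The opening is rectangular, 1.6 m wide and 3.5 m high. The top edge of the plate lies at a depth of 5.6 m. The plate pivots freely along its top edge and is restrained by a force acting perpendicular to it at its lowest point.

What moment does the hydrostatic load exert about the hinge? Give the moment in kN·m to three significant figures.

γ = ρg = 1000 × 9.81 = 9810 N/m³ = 9.81 kN/m³.
The centroid lies 3.5/2 = 1.75 m below the top edge, so the centroid depth is h_c = 5.6 + 1.75 = 7.35 m.
A = 1.6 × 3.5 = 5.6 m².
Resultant F = γ·h_c·A = 9.81 × 7.35 × 5.6 = 403.78 kN.
I_c = b·h³/12 = 1.6 × 3.5³/12 = 5.71667 m⁴.
Centre of pressure: y_p = y_c + I_c/(y_c·A) = 7.35 + 5.71667/(7.35 × 5.6) = 7.35 + 0.138889 = 7.48889 m along the plane.
The resultant acts 1.75 + 0.138889 = 1.88889 m (along the plate) below the hinge at the top edge, so the moment about the hinge is M = F × 1.88889 = 403.78 × 1.88889 = 762.696 kN·m.

M ≈ 763 kN·m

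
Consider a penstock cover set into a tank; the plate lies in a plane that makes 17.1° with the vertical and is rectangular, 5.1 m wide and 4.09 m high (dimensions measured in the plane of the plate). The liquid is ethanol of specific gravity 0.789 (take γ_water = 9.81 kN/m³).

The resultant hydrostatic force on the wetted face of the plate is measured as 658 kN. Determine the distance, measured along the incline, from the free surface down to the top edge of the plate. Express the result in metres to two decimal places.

y_top ≈ 2.22 m

γ = 0.789 × 9.81 = 7.74009 kN/m³.
A = 5.1 × 4.09 = 20.859 m².
From F = γ·h_c·A, the centroid depth is h_c = 658/(7.74009 × 20.859) = 4.07555 m.
The plate makes 17.1° with the vertical, i.e. θ = 90° − 17.1° = 72.9° to the horizontal. Measuring y along the incline from the free-surface line, vertical depth h = y·sinθ with sinθ = 0.955793.
Along the incline, y_c = h_c/sinθ = 4.07555/0.955793 = 4.26405 m.
The centroid lies 4.09/2 = 2.045 m below the top edge, so the top edge sits at y_top = 4.26405 − 2.045 = 2.21905 m along the incline.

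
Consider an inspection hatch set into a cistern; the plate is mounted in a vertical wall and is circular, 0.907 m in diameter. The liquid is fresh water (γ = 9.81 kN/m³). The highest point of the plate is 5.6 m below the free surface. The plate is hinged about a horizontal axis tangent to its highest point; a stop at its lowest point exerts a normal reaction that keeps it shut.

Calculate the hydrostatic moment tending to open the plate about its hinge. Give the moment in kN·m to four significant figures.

γ = 9.81 kN/m³.
The centroid is at the centre, 0.4535 m below the top of the plate, so the centroid depth is h_c = 5.6 + 0.4535 = 6.0535 m.
A = π(0.4535)² = 0.646107 m².
Resultant F = γ·h_c·A = 9.81 × 6.0535 × 0.646107 = 38.369 kN.
I_c = πr⁴/4 = π × 0.4535⁴/4 = 0.03322 m⁴.
Centre of pressure: y_p = y_c + I_c/(y_c·A) = 6.0535 + 0.03322/(6.0535 × 0.646107) = 6.0535 + 0.00849354 = 6.06199 m along the plane.
The resultant acts 0.4535 + 0.00849354 = 0.461994 m (along the plate) below the hinge at the top edge, so the moment about the hinge is M = F × 0.461994 = 38.369 × 0.461994 = 17.7262 kN·m.

M ≈ 17.73 kN·m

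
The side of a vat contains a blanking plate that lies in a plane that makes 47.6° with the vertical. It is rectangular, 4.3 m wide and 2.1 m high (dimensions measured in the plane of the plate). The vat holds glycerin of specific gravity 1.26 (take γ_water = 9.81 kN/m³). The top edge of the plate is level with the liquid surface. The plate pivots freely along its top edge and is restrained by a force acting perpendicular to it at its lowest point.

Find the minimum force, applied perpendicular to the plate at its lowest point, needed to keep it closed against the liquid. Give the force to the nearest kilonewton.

γ = 1.26 × 9.81 = 12.3606 kN/m³.
The plate makes 47.6° with the vertical, i.e. θ = 90° − 47.6° = 42.4° to the horizontal. Measuring y along the incline from the free-surface line, vertical depth h = y·sinθ with sinθ = 0.674302.
The centroid lies 2.1/2 = 1.05 m below the top edge, so y_c = 1.05 m and h_c = 1.05 × 0.674302 = 0.708017 m.
A = 4.3 × 2.1 = 9.03 m².
Resultant F = γ·h_c·A = 12.3606 × 0.708017 × 9.03 = 79.0262 kN.
I_c = b·h³/12 = 4.3 × 2.1³/12 = 3.31853 m⁴.
Centre of pressure: y_p = y_c + I_c/(y_c·A) = 1.05 + 3.31853/(1.05 × 9.03) = 1.05 + 0.350001 = 1.4 m along the plane.
The resultant acts 1.05 + 0.350001 = 1.4 m (along the plate) below the hinge at the top edge, so the moment about the hinge is M = F × 1.4 = 79.0262 × 1.4 = 110.637 kN·m.
A normal force at the bottom, 2.1 m from the hinge, must supply this moment: P = 110.637/2.1 = 52.6843 kN.

P ≈ 53 kN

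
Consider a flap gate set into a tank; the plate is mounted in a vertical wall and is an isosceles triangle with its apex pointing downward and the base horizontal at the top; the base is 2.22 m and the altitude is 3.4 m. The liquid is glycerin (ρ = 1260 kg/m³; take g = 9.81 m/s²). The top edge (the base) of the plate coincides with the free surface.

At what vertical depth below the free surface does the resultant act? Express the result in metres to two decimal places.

γ = ρg = 1260 × 9.81 / 1000 = 12.3606 kN/m³.
With the apex down, the centroid sits h/3 = 3.4/3 = 1.13333 m below the base (the top edge), so the centroid depth is h_c = 1.13333 m.
A = ½ × 2.22 × 3.4 = 3.774 m².
Resultant F = γ·h_c·A = 12.3606 × 1.13333 × 3.774 = 52.8686 kN.
I_c = b·h³/36 = 2.22 × 3.4³/36 = 2.42375 m⁴.
Centre of pressure: y_p = y_c + I_c/(y_c·A) = 1.13333 + 2.42375/(1.13333 × 3.774) = 1.13333 + 0.566669 = 1.7 m along the plane.

h_p = 1.70 m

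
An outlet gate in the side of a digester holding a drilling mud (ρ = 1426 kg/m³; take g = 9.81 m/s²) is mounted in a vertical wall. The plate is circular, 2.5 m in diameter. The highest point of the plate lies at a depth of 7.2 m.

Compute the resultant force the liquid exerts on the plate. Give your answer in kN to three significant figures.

γ = ρg = 1426 × 9.81 / 1000 = 13.98906 kN/m³.
The centroid is at the centre, 1.25 m below the top of the plate, so the centroid depth is h_c = 7.2 + 1.25 = 8.45 m.
A = π(1.25)² = 4.90874 m².
Resultant F = γ·h_c·A = 13.98906 × 8.45 × 4.90874 = 580.25 kN.

F ≈ 580 kN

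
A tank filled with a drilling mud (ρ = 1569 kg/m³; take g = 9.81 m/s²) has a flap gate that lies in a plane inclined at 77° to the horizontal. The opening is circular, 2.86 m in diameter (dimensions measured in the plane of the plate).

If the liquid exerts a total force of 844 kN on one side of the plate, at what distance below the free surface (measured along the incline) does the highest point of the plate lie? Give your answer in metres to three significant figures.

y_top ≈ 7.33 m

γ = ρg = 1569 × 9.81 / 1000 = 15.39189 kN/m³.
A = π(1.43)² = 6.42424 m².
From F = γ·h_c·A, the centroid depth is h_c = 844/(15.39189 × 6.42424) = 8.5355 m.
Let θ = 77° be the plate's angle to the horizontal; measure y along the incline from where the plane meets the free surface. Vertical depth h = y·sinθ with sinθ = 0.974370.
Along the incline, y_c = h_c/sinθ = 8.5355/0.974370 = 8.76002 m.
The centroid is at the centre, 1.43 m below the top of the plate, so the highest point sits at y_top = 8.76002 − 1.43 = 7.33002 m along the incline.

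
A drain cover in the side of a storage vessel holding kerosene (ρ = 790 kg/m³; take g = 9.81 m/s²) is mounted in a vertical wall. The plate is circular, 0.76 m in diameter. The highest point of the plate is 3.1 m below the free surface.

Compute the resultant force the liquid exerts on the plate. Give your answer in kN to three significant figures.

γ = ρg = 790 × 9.81 / 1000 = 7.7499 kN/m³.
The centroid is at the centre, 0.38 m below the top of the plate, so the centroid depth is h_c = 3.1 + 0.38 = 3.48 m.
A = π(0.38)² = 0.453646 m².
Resultant F = γ·h_c·A = 7.7499 × 3.48 × 0.453646 = 12.2347 kN.

F ≈ 12.2 kN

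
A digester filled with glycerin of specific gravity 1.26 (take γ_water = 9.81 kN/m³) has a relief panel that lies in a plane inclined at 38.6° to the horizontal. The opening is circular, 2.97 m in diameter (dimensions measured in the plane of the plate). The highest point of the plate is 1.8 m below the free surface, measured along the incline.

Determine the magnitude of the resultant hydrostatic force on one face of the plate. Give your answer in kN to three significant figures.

F ≈ 176 kN

γ = 1.26 × 9.81 = 12.3606 kN/m³.
Let θ = 38.6° be the plate's angle to the horizontal; measure y along the incline from where the plane meets the free surface. Vertical depth h = y·sinθ with sinθ = 0.623880.
The centroid is at the centre, 1.485 m below the top of the plate, so y_c = 1.8 + 1.485 = 3.285 m and h_c = 3.285 × 0.623880 = 2.04945 m.
A = π(1.485)² = 6.92792 m².
Resultant F = γ·h_c·A = 12.3606 × 2.04945 × 6.92792 = 175.501 kN.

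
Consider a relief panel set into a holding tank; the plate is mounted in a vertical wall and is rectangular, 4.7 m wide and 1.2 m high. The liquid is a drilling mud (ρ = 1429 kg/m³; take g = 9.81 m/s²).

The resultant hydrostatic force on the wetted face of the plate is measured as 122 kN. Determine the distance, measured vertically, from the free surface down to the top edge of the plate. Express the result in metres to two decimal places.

d_top ≈ 0.94 m

γ = ρg = 1429 × 9.81 / 1000 = 14.01849 kN/m³.
A = 4.7 × 1.2 = 5.64 m².
From F = γ·h_c·A, the centroid depth is h_c = 122/(14.01849 × 5.64) = 1.54305 m.
The centroid lies 1.2/2 = 0.6 m below the top edge, so the top edge sits at h_top = 1.54305 − 0.6 = 0.94305 m below the surface.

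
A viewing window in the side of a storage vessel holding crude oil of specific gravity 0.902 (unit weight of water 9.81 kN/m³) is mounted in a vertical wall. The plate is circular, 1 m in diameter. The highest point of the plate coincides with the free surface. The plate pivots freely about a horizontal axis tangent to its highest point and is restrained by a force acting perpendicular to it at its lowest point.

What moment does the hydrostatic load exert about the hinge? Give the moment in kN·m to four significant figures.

M ≈ 2.172 kN·m

γ = 0.902 × 9.81 = 8.84862 kN/m³.
The centroid is at the centre, 0.5 m below the top of the plate, so the centroid depth is h_c = 0.5 m.
A = π(0.5)² = 0.785398 m².
Resultant F = γ·h_c·A = 8.84862 × 0.5 × 0.785398 = 3.47484 kN.
I_c = πr⁴/4 = π × 0.5⁴/4 = 0.0490874 m⁴.
Centre of pressure: y_p = y_c + I_c/(y_c·A) = 0.5 + 0.0490874/(0.5 × 0.785398) = 0.5 + 0.125 = 0.625 m along the plane.
The resultant acts 0.5 + 0.125 = 0.625 m (along the plate) below the hinge at the top edge, so the moment about the hinge is M = F × 0.625 = 3.47484 × 0.625 = 2.17177 kN·m.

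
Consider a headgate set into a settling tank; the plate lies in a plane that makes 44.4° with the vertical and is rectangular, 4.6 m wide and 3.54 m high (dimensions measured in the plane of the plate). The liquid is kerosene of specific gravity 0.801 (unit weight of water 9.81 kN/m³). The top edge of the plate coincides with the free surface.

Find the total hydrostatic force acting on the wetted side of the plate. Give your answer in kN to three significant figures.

F ≈ 162 kN

γ = 0.801 × 9.81 = 7.85781 kN/m³.
The plate makes 44.4° with the vertical, i.e. θ = 90° − 44.4° = 45.6° to the horizontal. Measuring y along the incline from the free-surface line, vertical depth h = y·sinθ with sinθ = 0.714473.
The centroid lies 3.54/2 = 1.77 m below the top edge, so y_c = 1.77 m and h_c = 1.77 × 0.714473 = 1.26462 m.
A = 4.6 × 3.54 = 16.284 m².
Resultant F = γ·h_c·A = 7.85781 × 1.26462 × 16.284 = 161.816 kN.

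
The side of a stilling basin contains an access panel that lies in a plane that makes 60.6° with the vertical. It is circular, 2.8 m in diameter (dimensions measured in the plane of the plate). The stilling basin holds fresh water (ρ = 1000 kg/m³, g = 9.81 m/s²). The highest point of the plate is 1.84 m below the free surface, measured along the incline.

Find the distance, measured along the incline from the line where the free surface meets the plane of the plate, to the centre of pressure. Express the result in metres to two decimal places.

y_p = 3.39 m

γ = ρg = 1000 × 9.81 = 9810 N/m³ = 9.81 kN/m³.
The plate makes 60.6° with the vertical, i.e. θ = 90° − 60.6° = 29.4° to the horizontal. Measuring y along the incline from the free-surface line, vertical depth h = y·sinθ with sinθ = 0.490904.
The centroid is at the centre, 1.4 m below the top of the plate, so y_c = 1.84 + 1.4 = 3.24 m and h_c = 3.24 × 0.490904 = 1.59053 m.
A = π(1.4)² = 6.15752 m².
Resultant F = γ·h_c·A = 9.81 × 1.59053 × 6.15752 = 96.0764 kN.
I_c = πr⁴/4 = π × 1.4⁴/4 = 3.01719 m⁴.
Centre of pressure: y_p = y_c + I_c/(y_c·A) = 3.24 + 3.01719/(3.24 × 6.15752) = 3.24 + 0.151235 = 3.39123 m along the plane.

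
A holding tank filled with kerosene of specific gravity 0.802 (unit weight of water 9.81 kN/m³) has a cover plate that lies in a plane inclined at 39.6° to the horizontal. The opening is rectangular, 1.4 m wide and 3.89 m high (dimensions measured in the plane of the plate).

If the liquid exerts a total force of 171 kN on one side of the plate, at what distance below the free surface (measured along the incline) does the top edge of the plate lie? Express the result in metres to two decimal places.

γ = 0.802 × 9.81 = 7.86762 kN/m³.
A = 1.4 × 3.89 = 5.446 m².
From F = γ·h_c·A, the centroid depth is h_c = 171/(7.86762 × 5.446) = 3.99094 m.
Let θ = 39.6° be the plate's angle to the horizontal; measure y along the incline from where the plane meets the free surface. Vertical depth h = y·sinθ with sinθ = 0.637424.
Along the incline, y_c = h_c/sinθ = 3.99094/0.637424 = 6.26104 m.
The centroid lies 3.89/2 = 1.945 m below the top edge, so the top edge sits at y_top = 6.26104 − 1.945 = 4.31604 m along the incline.

y_top ≈ 4.32 m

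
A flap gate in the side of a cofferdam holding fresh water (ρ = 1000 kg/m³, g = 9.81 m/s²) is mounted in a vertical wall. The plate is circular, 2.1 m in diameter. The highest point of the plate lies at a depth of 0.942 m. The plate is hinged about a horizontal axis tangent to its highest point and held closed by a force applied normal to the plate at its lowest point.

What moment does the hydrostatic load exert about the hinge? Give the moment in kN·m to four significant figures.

γ = ρg = 1000 × 9.81 = 9810 N/m³ = 9.81 kN/m³.
The centroid is at the centre, 1.05 m below the top of the plate, so the centroid depth is h_c = 0.942 + 1.05 = 1.992 m.
A = π(1.05)² = 3.46361 m².
Resultant F = γ·h_c·A = 9.81 × 1.992 × 3.46361 = 67.6842 kN.
I_c = πr⁴/4 = π × 1.05⁴/4 = 0.954656 m⁴.
Centre of pressure: y_p = y_c + I_c/(y_c·A) = 1.992 + 0.954656/(1.992 × 3.46361) = 1.992 + 0.138366 = 2.13037 m along the plane.
The resultant acts 1.05 + 0.138366 = 1.18837 m (along the plate) below the hinge at the top edge, so the moment about the hinge is M = F × 1.18837 = 67.6842 × 1.18837 = 80.4339 kN·m.

M ≈ 80.43 kN·m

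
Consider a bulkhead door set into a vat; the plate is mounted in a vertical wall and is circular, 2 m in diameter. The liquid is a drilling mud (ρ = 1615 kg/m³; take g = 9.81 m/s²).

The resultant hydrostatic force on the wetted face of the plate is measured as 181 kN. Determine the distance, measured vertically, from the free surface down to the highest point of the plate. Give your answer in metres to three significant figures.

γ = ρg = 1615 × 9.81 / 1000 = 15.84315 kN/m³.
A = π(1)² = 3.14159 m².
From F = γ·h_c·A, the centroid depth is h_c = 181/(15.84315 × 3.14159) = 3.63653 m.
The centroid is at the centre, 1 m below the top of the plate, so the highest point sits at h_top = 3.63653 − 1 = 2.63653 m below the surface.

d_top ≈ 2.64 m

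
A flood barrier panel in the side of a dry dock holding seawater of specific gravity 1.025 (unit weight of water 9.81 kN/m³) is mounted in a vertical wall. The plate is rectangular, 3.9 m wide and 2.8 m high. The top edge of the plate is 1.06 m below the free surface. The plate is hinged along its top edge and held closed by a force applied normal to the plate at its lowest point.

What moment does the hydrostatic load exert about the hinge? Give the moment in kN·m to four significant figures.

γ = 1.025 × 9.81 = 10.05525 kN/m³.
The centroid lies 2.8/2 = 1.4 m below the top edge, so the centroid depth is h_c = 1.06 + 1.4 = 2.46 m.
A = 3.9 × 2.8 = 10.92 m².
Resultant F = γ·h_c·A = 10.05525 × 2.46 × 10.92 = 270.116 kN.
I_c = b·h³/12 = 3.9 × 2.8³/12 = 7.1344 m⁴.
Centre of pressure: y_p = y_c + I_c/(y_c·A) = 2.46 + 7.1344/(2.46 × 10.92) = 2.46 + 0.265583 = 2.72558 m along the plane.
The resultant acts 1.4 + 0.265583 = 1.66558 m (along the plate) below the hinge at the top edge, so the moment about the hinge is M = F × 1.66558 = 270.116 × 1.66558 = 449.9 kN·m.

M ≈ 449.9 kN·m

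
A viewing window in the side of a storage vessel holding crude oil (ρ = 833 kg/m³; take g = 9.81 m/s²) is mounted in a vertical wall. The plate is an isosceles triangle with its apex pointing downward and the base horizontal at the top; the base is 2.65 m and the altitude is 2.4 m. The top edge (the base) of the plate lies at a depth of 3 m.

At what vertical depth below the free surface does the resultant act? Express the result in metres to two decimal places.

γ = ρg = 833 × 9.81 / 1000 = 8.17173 kN/m³.
With the apex down, the centroid sits h/3 = 2.4/3 = 0.8 m below the base (the top edge), so the centroid depth is h_c = 3 + 0.8 = 3.8 m.
A = ½ × 2.65 × 2.4 = 3.18 m².
Resultant F = γ·h_c·A = 8.17173 × 3.8 × 3.18 = 98.7472 kN.
I_c = b·h³/36 = 2.65 × 2.4³/36 = 1.0176 m⁴.
Centre of pressure: y_p = y_c + I_c/(y_c·A) = 3.8 + 1.0176/(3.8 × 3.18) = 3.8 + 0.0842105 = 3.88421 m along the plane.

h_p = 3.88 m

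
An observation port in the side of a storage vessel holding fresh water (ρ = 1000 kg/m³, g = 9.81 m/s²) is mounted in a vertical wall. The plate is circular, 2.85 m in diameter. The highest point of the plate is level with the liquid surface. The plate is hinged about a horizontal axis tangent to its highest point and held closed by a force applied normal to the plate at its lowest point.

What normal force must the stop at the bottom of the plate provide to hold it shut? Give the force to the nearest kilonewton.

γ = ρg = 1000 × 9.81 = 9810 N/m³ = 9.81 kN/m³.
The centroid is at the centre, 1.425 m below the top of the plate, so the centroid depth is h_c = 1.425 m.
A = π(1.425)² = 6.3794 m².
Resultant F = γ·h_c·A = 9.81 × 1.425 × 6.3794 = 89.1792 kN.
I_c = πr⁴/4 = π × 1.425⁴/4 = 3.23854 m⁴.
Centre of pressure: y_p = y_c + I_c/(y_c·A) = 1.425 + 3.23854/(1.425 × 6.3794) = 1.425 + 0.35625 = 1.78125 m along the plane.
The resultant acts 1.425 + 0.35625 = 1.78125 m (along the plate) below the hinge at the top edge, so the moment about the hinge is M = F × 1.78125 = 89.1792 × 1.78125 = 158.85 kN·m.
A normal force at the bottom, 2.85 m from the hinge, must supply this moment: P = 158.85/2.85 = 55.7368 kN.

P ≈ 56 kN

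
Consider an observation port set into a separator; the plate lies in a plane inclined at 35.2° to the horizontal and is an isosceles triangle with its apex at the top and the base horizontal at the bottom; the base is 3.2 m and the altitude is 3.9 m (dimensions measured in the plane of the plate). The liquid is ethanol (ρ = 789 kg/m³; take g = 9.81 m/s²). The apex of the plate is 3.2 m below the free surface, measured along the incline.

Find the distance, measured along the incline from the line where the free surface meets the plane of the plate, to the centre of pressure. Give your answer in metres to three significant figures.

γ = ρg = 789 × 9.81 / 1000 = 7.74009 kN/m³.
Let θ = 35.2° be the plate's angle to the horizontal; measure y along the incline from where the plane meets the free surface. Vertical depth h = y·sinθ with sinθ = 0.576432.
With the apex up, the centroid sits 2h/3 = 2 × 3.9/3 = 2.6 m below the apex, so y_c = 3.2 + 2.6 = 5.8 m and h_c = 5.8 × 0.576432 = 3.34331 m.
A = ½ × 3.2 × 3.9 = 6.24 m².
Resultant F = γ·h_c·A = 7.74009 × 3.34331 × 6.24 = 161.476 kN.
I_c = b·h³/36 = 3.2 × 3.9³/36 = 5.2728 m⁴.
Centre of pressure: y_p = y_c + I_c/(y_c·A) = 5.8 + 5.2728/(5.8 × 6.24) = 5.8 + 0.14569 = 5.94569 m along the plane.

y_p = 5.95 m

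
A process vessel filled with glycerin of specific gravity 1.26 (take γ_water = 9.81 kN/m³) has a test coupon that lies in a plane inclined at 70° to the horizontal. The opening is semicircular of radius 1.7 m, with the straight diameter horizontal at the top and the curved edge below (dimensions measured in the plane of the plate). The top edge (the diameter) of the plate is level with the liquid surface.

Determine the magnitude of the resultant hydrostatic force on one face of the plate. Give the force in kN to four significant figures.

γ = 1.26 × 9.81 = 12.3606 kN/m³.
Let θ = 70° be the plate's angle to the horizontal; measure y along the incline from where the plane meets the free surface. Vertical depth h = y·sinθ with sinθ = 0.939693.
The centroid of a semicircle lies 4r/(3π) = 0.721502 m from the diameter, here below the top edge, so y_c = 0.721502 m and h_c = 0.721502 × 0.939693 = 0.67799 m.
A = πr²/2 = π × 1.7²/2 = 4.5396 m².
Resultant F = γ·h_c·A = 12.3606 × 0.67799 × 4.5396 = 38.0435 kN.

F ≈ 38.04 kN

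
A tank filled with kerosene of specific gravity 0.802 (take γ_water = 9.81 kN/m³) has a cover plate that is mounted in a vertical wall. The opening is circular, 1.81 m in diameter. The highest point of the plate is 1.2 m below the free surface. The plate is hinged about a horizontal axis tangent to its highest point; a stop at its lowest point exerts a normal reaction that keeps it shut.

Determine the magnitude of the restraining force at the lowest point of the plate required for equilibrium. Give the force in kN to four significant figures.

P ≈ 23.60 kN

γ = 0.802 × 9.81 = 7.86762 kN/m³.
The centroid is at the centre, 0.905 m below the top of the plate, so the centroid depth is h_c = 1.2 + 0.905 = 2.105 m.
A = π(0.905)² = 2.57304 m².
Resultant F = γ·h_c·A = 7.86762 × 2.105 × 2.57304 = 42.613 kN.
I_c = πr⁴/4 = π × 0.905⁴/4 = 0.526847 m⁴.
Centre of pressure: y_p = y_c + I_c/(y_c·A) = 2.105 + 0.526847/(2.105 × 2.57304) = 2.105 + 0.0972716 = 2.20227 m along the plane.
The resultant acts 0.905 + 0.0972716 = 1.00227 m (along the plate) below the hinge at the top edge, so the moment about the hinge is M = F × 1.00227 = 42.613 × 1.00227 = 42.7097 kN·m.
A normal force at the bottom, 1.81 m from the hinge, must supply this moment: P = 42.7097/1.81 = 23.5965 kN.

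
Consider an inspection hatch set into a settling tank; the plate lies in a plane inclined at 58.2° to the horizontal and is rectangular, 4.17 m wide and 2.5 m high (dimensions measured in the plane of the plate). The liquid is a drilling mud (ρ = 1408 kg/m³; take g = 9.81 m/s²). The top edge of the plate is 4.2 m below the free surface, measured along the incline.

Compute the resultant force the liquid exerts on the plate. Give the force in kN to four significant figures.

γ = ρg = 1408 × 9.81 / 1000 = 13.81248 kN/m³.
Let θ = 58.2° be the plate's angle to the horizontal; measure y along the incline from where the plane meets the free surface. Vertical depth h = y·sinθ with sinθ = 0.849893.
The centroid lies 2.5/2 = 1.25 m below the top edge, so y_c = 4.2 + 1.25 = 5.45 m and h_c = 5.45 × 0.849893 = 4.63192 m.
A = 4.17 × 2.5 = 10.425 m².
Resultant F = γ·h_c·A = 13.81248 × 4.63192 × 10.425 = 666.974 kN.

F ≈ 667.0 kN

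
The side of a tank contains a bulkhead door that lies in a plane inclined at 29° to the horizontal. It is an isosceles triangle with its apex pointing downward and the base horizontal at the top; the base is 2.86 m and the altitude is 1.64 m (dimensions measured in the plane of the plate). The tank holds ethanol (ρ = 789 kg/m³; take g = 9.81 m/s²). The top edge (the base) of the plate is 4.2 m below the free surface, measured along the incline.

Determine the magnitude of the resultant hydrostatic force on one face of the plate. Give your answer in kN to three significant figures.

γ = ρg = 789 × 9.81 / 1000 = 7.74009 kN/m³.
Let θ = 29° be the plate's angle to the horizontal; measure y along the incline from where the plane meets the free surface. Vertical depth h = y·sinθ with sinθ = 0.484810.
With the apex down, the centroid sits h/3 = 1.64/3 = 0.546667 m below the base (the top edge), so y_c = 4.2 + 0.546667 = 4.74667 m and h_c = 4.74667 × 0.484810 = 2.30123 m.
A = ½ × 2.86 × 1.64 = 2.3452 m².
Resultant F = γ·h_c·A = 7.74009 × 2.30123 × 2.3452 = 41.7721 kN.

F ≈ 41.8 kN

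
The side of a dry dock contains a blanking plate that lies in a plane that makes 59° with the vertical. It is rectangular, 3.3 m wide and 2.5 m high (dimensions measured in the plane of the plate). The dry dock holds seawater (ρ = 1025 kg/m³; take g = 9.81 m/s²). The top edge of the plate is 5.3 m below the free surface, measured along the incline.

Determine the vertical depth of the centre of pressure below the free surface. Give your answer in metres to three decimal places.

h_p = 3.414 m

γ = ρg = 1025 × 9.81 / 1000 = 10.05525 kN/m³.
The plate makes 59° with the vertical, i.e. θ = 90° − 59° = 31° to the horizontal. Measuring y along the incline from the free-surface line, vertical depth h = y·sinθ with sinθ = 0.515038.
The centroid lies 2.5/2 = 1.25 m below the top edge, so y_c = 5.3 + 1.25 = 6.55 m and h_c = 6.55 × 0.515038 = 3.3735 m.
A = 3.3 × 2.5 = 8.25 m².
Resultant F = γ·h_c·A = 10.05525 × 3.3735 × 8.25 = 279.851 kN.
I_c = b·h³/12 = 3.3 × 2.5³/12 = 4.29688 m⁴.
Centre of pressure: y_p = y_c + I_c/(y_c·A) = 6.55 + 4.29688/(6.55 × 8.25) = 6.55 + 0.0795166 = 6.62952 m along the plane.
Vertically, h_p = y_p·sinθ = 6.62952 × 0.515038 = 3.41445 m.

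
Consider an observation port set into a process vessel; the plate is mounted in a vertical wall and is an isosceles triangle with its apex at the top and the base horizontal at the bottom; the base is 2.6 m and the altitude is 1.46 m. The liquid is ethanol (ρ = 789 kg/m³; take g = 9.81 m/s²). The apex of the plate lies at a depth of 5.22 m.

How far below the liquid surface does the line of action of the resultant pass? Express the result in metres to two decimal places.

γ = ρg = 789 × 9.81 / 1000 = 7.74009 kN/m³.
With the apex up, the centroid sits 2h/3 = 2 × 1.46/3 = 0.973333 m below the apex, so the centroid depth is h_c = 5.22 + 0.973333 = 6.19333 m.
A = ½ × 2.6 × 1.46 = 1.898 m².
Resultant F = γ·h_c·A = 7.74009 × 6.19333 × 1.898 = 90.9843 kN.
I_c = b·h³/36 = 2.6 × 1.46³/36 = 0.224765 m⁴.
Centre of pressure: y_p = y_c + I_c/(y_c·A) = 6.19333 + 0.224765/(6.19333 × 1.898) = 6.19333 + 0.0191209 = 6.21245 m along the plane.

h_p = 6.21 m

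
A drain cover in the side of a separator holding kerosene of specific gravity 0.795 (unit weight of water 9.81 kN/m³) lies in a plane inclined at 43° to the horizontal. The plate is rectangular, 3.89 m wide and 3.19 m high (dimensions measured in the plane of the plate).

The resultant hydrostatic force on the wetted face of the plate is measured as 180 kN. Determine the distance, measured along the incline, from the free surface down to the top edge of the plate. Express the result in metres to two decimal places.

y_top ≈ 1.13 m

γ = 0.795 × 9.81 = 7.79895 kN/m³.
A = 3.89 × 3.19 = 12.4091 m².
From F = γ·h_c·A, the centroid depth is h_c = 180/(7.79895 × 12.4091) = 1.85993 m.
Let θ = 43° be the plate's angle to the horizontal; measure y along the incline from where the plane meets the free surface. Vertical depth h = y·sinθ with sinθ = 0.681998.
Along the incline, y_c = h_c/sinθ = 1.85993/0.681998 = 2.72718 m.
The centroid lies 3.19/2 = 1.595 m below the top edge, so the top edge sits at y_top = 2.72718 − 1.595 = 1.13218 m along the incline.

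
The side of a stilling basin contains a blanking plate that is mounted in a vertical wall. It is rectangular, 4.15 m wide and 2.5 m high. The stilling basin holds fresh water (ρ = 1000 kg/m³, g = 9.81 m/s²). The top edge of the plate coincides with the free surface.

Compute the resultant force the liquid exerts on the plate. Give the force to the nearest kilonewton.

F ≈ 127 kN

γ = ρg = 1000 × 9.81 = 9810 N/m³ = 9.81 kN/m³.
The centroid lies 2.5/2 = 1.25 m below the top edge, so the centroid depth is h_c = 1.25 m.
A = 4.15 × 2.5 = 10.375 m².
Resultant F = γ·h_c·A = 9.81 × 1.25 × 10.375 = 127.223 kN.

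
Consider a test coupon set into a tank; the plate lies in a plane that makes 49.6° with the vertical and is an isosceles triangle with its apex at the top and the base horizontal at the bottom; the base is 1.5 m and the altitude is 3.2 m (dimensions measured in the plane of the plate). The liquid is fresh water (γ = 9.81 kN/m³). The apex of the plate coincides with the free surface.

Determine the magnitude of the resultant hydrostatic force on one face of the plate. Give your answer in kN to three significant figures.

γ = 9.81 kN/m³.
The plate makes 49.6° with the vertical, i.e. θ = 90° − 49.6° = 40.4° to the horizontal. Measuring y along the incline from the free-surface line, vertical depth h = y·sinθ with sinθ = 0.648120.
With the apex up, the centroid sits 2h/3 = 2 × 3.2/3 = 2.13333 m below the apex, so y_c = 2.13333 m and h_c = 2.13333 × 0.648120 = 1.38265 m.
A = ½ × 1.5 × 3.2 = 2.4 m².
Resultant F = γ·h_c·A = 9.81 × 1.38265 × 2.4 = 32.5531 kN.

F ≈ 32.6 kN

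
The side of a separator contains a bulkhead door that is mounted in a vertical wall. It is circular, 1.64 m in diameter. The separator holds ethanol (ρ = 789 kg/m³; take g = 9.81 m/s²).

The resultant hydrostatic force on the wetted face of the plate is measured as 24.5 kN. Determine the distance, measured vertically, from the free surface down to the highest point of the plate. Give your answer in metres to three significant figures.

d_top ≈ 0.678 m

γ = ρg = 789 × 9.81 / 1000 = 7.74009 kN/m³.
A = π(0.82)² = 2.11241 m².
From F = γ·h_c·A, the centroid depth is h_c = 24.5/(7.74009 × 2.11241) = 1.49845 m.
The centroid is at the centre, 0.82 m below the top of the plate, so the highest point sits at h_top = 1.49845 − 0.82 = 0.67845 m below the surface.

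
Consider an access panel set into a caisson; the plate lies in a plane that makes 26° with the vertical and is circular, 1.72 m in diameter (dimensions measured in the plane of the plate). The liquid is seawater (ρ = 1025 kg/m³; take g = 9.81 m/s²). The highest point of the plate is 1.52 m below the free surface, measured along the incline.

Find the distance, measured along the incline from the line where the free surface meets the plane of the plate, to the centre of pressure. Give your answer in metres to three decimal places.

y_p = 2.458 m

γ = ρg = 1025 × 9.81 / 1000 = 10.05525 kN/m³.
The plate makes 26° with the vertical, i.e. θ = 90° − 26° = 64° to the horizontal. Measuring y along the incline from the free-surface line, vertical depth h = y·sinθ with sinθ = 0.898794.
The centroid is at the centre, 0.86 m below the top of the plate, so y_c = 1.52 + 0.86 = 2.38 m and h_c = 2.38 × 0.898794 = 2.13913 m.
A = π(0.86)² = 2.32352 m².
Resultant F = γ·h_c·A = 10.05525 × 2.13913 × 2.32352 = 49.9777 kN.
I_c = πr⁴/4 = π × 0.86⁴/4 = 0.429619 m⁴.
Centre of pressure: y_p = y_c + I_c/(y_c·A) = 2.38 + 0.429619/(2.38 × 2.32352) = 2.38 + 0.0776891 = 2.45769 m along the plane.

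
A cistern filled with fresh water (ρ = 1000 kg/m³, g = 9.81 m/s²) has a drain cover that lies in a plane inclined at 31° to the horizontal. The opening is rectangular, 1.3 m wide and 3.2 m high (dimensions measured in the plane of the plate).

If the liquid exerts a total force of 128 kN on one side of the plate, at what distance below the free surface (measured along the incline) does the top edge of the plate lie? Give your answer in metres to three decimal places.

γ = ρg = 1000 × 9.81 = 9810 N/m³ = 9.81 kN/m³.
A = 1.3 × 3.2 = 4.16 m².
From F = γ·h_c·A, the centroid depth is h_c = 128/(9.81 × 4.16) = 3.13652 m.
Let θ = 31° be the plate's angle to the horizontal; measure y along the incline from where the plane meets the free surface. Vertical depth h = y·sinθ with sinθ = 0.515038.
Along the incline, y_c = h_c/sinθ = 3.13652/0.515038 = 6.08988 m.
The centroid lies 3.2/2 = 1.6 m below the top edge, so the top edge sits at y_top = 6.08988 − 1.6 = 4.48988 m along the incline.

y_top ≈ 4.490 m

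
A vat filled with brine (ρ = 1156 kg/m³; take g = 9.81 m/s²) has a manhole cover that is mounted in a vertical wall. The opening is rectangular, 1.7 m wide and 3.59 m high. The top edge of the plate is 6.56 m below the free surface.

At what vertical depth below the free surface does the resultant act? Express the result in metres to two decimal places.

h_p = 8.48 m

γ = ρg = 1156 × 9.81 / 1000 = 11.34036 kN/m³.
The centroid lies 3.59/2 = 1.795 m below the top edge, so the centroid depth is h_c = 6.56 + 1.795 = 8.355 m.
A = 1.7 × 3.59 = 6.103 m².
Resultant F = γ·h_c·A = 11.34036 × 8.355 × 6.103 = 578.251 kN.
I_c = b·h³/12 = 1.7 × 3.59³/12 = 6.55467 m⁴.
Centre of pressure: y_p = y_c + I_c/(y_c·A) = 8.355 + 6.55467/(8.355 × 6.103) = 8.355 + 0.128547 = 8.48355 m along the plane.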